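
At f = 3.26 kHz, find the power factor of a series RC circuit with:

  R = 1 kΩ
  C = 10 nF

Step 1 — Angular frequency: ω = 2π·f = 2π·3260 = 2.048e+04 rad/s.
Step 2 — Component impedances:
  R: Z = R = 1000 Ω
  C: Z = 1/(jωC) = -j/(ω·C) = 0 - j4882 Ω
Step 3 — Series combination: Z_total = R + C = 1000 - j4882 Ω = 4983∠-78.4° Ω.
Step 4 — Power factor: PF = cos(φ) = Re(Z)/|Z| = 1000/4983 = 0.2007.
Step 5 — Type: Im(Z) = -4882 ⇒ leading (phase φ = -78.4°).

PF = 0.2007 (leading, φ = -78.4°)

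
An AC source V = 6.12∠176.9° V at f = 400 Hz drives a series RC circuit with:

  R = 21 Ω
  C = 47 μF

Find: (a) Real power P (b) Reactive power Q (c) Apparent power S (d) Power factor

Step 1 — Angular frequency: ω = 2π·f = 2π·400 = 2513 rad/s.
Step 2 — Component impedances:
  R: Z = R = 21 Ω
  C: Z = 1/(jωC) = -j/(ω·C) = 0 - j8.466 Ω
Step 3 — Series combination: Z_total = R + C = 21 - j8.466 Ω = 22.64∠-22.0° Ω.
Step 4 — Source phasor: V = 6.12∠176.9° V = -6.111 + j0.331 V.
Step 5 — Current: I = V / Z = -0.2558 - j0.08735 A = 0.2703∠-161.1° A.
Step 6 — Complex power: S = V·I* = 1.534 - j0.6185 VA.
Step 7 — Real power: P = Re(S) = 1.534 W.
Step 8 — Reactive power: Q = Im(S) = -0.6185 VAR.
Step 9 — Apparent power: |S| = 1.654 VA.
Step 10 — Power factor: PF = P/|S| = 0.9275 (leading).

(a) P = 1.534 W  (b) Q = -0.6185 VAR  (c) S = 1.654 VA  (d) PF = 0.9275 (leading)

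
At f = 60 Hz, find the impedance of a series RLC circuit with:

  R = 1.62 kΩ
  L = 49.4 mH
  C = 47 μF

Step 1 — Angular frequency: ω = 2π·f = 2π·60 = 377 rad/s.
Step 2 — Component impedances:
  R: Z = R = 1620 Ω
  L: Z = jωL = j·377·0.0494 = 0 + j18.62 Ω
  C: Z = 1/(jωC) = -j/(ω·C) = 0 - j56.44 Ω
Step 3 — Series combination: Z_total = R + L + C = 1620 - j37.81 Ω = 1620∠-1.3° Ω.

Z = 1620 - j37.81 Ω = 1620∠-1.3° Ω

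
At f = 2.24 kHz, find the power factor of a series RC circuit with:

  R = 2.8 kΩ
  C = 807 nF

Step 1 — Angular frequency: ω = 2π·f = 2π·2240 = 1.407e+04 rad/s.
Step 2 — Component impedances:
  R: Z = R = 2800 Ω
  C: Z = 1/(jωC) = -j/(ω·C) = 0 - j88.04 Ω
Step 3 — Series combination: Z_total = R + C = 2800 - j88.04 Ω = 2801∠-1.8° Ω.
Step 4 — Power factor: PF = cos(φ) = Re(Z)/|Z| = 2800/2801.4 = 0.9995.
Step 5 — Type: Im(Z) = -88.04 ⇒ leading (phase φ = -1.8°).

PF = 0.9995 (leading, φ = -1.8°)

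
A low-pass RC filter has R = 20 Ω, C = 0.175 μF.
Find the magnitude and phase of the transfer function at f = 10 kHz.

Step 1 — Angular frequency: ω = 2π·1e+04 = 6.283e+04 rad/s.
Step 2 — Transfer function: H(jω) = 1/(1 + jωRC).
Step 3 — Denominator: 1 + jωRC = 1 + j·6.283e+04·20·1.75e-07 = 1 + j0.2199.
Step 4 — H = 0.9539 - j0.2098.
Step 5 — Magnitude: |H| = 0.9767 (-0.2 dB); phase: φ = -12.4°.

|H| = 0.9767 (-0.2 dB), φ = -12.4°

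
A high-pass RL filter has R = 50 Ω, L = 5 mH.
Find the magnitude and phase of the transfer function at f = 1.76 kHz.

Step 1 — Angular frequency: ω = 2π·1760 = 1.106e+04 rad/s.
Step 2 — Transfer function: H(jω) = jωL/(R + jωL).
Step 3 — Numerator jωL = j·55.29; denominator R + jωL = 50 + j55.29.
Step 4 — H = 0.5501 + j0.4975.
Step 5 — Magnitude: |H| = 0.7417 (-2.6 dB); phase: φ = 42.1°.

|H| = 0.7417 (-2.6 dB), φ = 42.1°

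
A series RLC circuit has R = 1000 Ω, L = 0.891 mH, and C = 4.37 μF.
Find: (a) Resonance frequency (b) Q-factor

Step 1 — Resonance condition Im(Z)=0 gives ω₀ = 1/√(LC).
Step 2 — ω₀ = 1/√(0.000891·4.37e-06) = 1.603e+04 rad/s.
Step 3 — f₀ = ω₀/(2π) = 2551 Hz.
Step 4 — Series Q: Q = ω₀L/R = 1.603e+04·0.000891/1000 = 0.01428.

(a) f₀ = 2551 Hz  (b) Q = 0.01428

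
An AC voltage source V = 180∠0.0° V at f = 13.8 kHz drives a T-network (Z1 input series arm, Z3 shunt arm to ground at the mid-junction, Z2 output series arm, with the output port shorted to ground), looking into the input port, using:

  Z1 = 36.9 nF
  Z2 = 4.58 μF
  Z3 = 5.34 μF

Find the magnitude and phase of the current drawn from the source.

Step 1 — Angular frequency: ω = 2π·f = 2π·1.38e+04 = 8.671e+04 rad/s.
Step 2 — Component impedances:
  Z1: Z = 1/(jωC) = -j/(ω·C) = 0 - j312.5 Ω
  Z2: Z = 1/(jωC) = -j/(ω·C) = 0 - j2.518 Ω
  Z3: Z = 1/(jωC) = -j/(ω·C) = 0 - j2.16 Ω
Step 3 — With the output port shorted to ground, the output series arm Z2 runs from the junction to ground; the shunt arm Z3 also runs from the junction to ground. They appear in parallel: Z3 || Z2 = 0 - j1.163 Ω.
Step 4 — Series with input arm Z1: Z_in = Z1 + (Z3 || Z2) = 0 - j313.7 Ω = 313.7∠-90.0° Ω.
Step 5 — Source phasor: V = 180∠0.0° V = 180 V.
Step 6 — Ohm's law: I = V / Z_total = (180) / (0 - j313.7) = 0 + j0.5738 A.
Step 7 — Convert to polar: |I| = 0.5738 A, ∠I = 90.0°.

I = 0.5738∠90.0° A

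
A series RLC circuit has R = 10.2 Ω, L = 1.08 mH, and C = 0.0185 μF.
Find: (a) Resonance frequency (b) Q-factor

Step 1 — Resonance condition Im(Z)=0 gives ω₀ = 1/√(LC).
Step 2 — ω₀ = 1/√(0.00108·1.85e-08) = 2.237e+05 rad/s.
Step 3 — f₀ = ω₀/(2π) = 3.561e+04 Hz.
Step 4 — Series Q: Q = ω₀L/R = 2.237e+05·0.00108/10.2 = 23.69.

(a) f₀ = 3.561e+04 Hz  (b) Q = 23.69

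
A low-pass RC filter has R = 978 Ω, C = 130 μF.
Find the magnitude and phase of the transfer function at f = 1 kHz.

Step 1 — Angular frequency: ω = 2π·1000 = 6283 rad/s.
Step 2 — Transfer function: H(jω) = 1/(1 + jωRC).
Step 3 — Denominator: 1 + jωRC = 1 + j·6283·978·0.00013 = 1 + j798.8.
Step 4 — H = 1.567e-06 - j0.001252.
Step 5 — Magnitude: |H| = 0.001252 (-58.0 dB); phase: φ = -89.9°.

|H| = 0.001252 (-58.0 dB), φ = -89.9°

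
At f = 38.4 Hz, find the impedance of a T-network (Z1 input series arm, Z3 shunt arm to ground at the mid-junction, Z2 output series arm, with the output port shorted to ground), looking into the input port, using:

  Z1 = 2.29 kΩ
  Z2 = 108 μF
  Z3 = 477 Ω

Step 1 — Angular frequency: ω = 2π·f = 2π·38.4 = 241.3 rad/s.
Step 2 — Component impedances:
  Z1: Z = R = 2290 Ω
  Z2: Z = 1/(jωC) = -j/(ω·C) = 0 - j38.38 Ω
  Z3: Z = R = 477 Ω
Step 3 — With the output port shorted to ground, the output series arm Z2 runs from the junction to ground; the shunt arm Z3 also runs from the junction to ground. They appear in parallel: Z3 || Z2 = 3.068 - j38.13 Ω.
Step 4 — Series with input arm Z1: Z_in = Z1 + (Z3 || Z2) = 2293 - j38.13 Ω = 2293∠-1.0° Ω.

Z = 2293 - j38.13 Ω = 2293∠-1.0° Ω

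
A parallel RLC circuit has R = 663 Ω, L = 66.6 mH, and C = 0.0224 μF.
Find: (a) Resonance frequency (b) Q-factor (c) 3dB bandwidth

Step 1 — Resonance: ω₀ = 1/√(LC) = 1/√(0.0666·2.24e-08) = 2.589e+04 rad/s.
Step 2 — f₀ = ω₀/(2π) = 4121 Hz.
Step 3 — Parallel Q: Q = R/(ω₀L) = 663/(2.589e+04·0.0666) = 0.3845.
Step 4 — Bandwidth: Δω = ω₀/Q = 6.733e+04 rad/s; BW = Δω/(2π) = 1.072e+04 Hz.

(a) f₀ = 4121 Hz  (b) Q = 0.3845  (c) BW = 1.072e+04 Hz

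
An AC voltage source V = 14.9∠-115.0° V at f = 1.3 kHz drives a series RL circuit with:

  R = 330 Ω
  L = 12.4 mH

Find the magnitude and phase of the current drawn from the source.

Step 1 — Angular frequency: ω = 2π·f = 2π·1300 = 8168 rad/s.
Step 2 — Component impedances:
  R: Z = R = 330 Ω
  L: Z = jωL = j·8168·0.0124 = 0 + j101.3 Ω
Step 3 — Series combination: Z_total = R + L = 330 + j101.3 Ω = 345.2∠17.1° Ω.
Step 4 — Source phasor: V = 14.9∠-115.0° V = -6.297 - j13.5 V.
Step 5 — Ohm's law: I = V / Z_total = (-6.297 - j13.5) / (330 + j101.3) = -0.02892 - j0.03205 A.
Step 6 — Convert to polar: |I| = 0.04316 A, ∠I = -132.1°.

I = 0.04316∠-132.1° A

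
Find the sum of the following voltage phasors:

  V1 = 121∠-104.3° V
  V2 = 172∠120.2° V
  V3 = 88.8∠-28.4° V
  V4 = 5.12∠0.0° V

Step 1 — Convert each phasor to rectangular form:
  V1 = 121·(cos(-104.3°) + j·sin(-104.3°)) = -29.89 - j117.3 V
  V2 = 172·(cos(120.2°) + j·sin(120.2°)) = -86.52 + j148.7 V
  V3 = 88.8·(cos(-28.4°) + j·sin(-28.4°)) = 78.11 - j42.24 V
  V4 = 5.12·(cos(0.0°) + j·sin(0.0°)) = 5.12 V
Step 2 — Sum components: V_total = -33.17 - j10.83 V.
Step 3 — Convert to polar: |V_total| = 34.9 V, ∠V_total = -161.9°.

V_total = 34.9∠-161.9° V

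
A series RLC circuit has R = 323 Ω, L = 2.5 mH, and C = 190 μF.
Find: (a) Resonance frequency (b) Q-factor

Step 1 — Resonance condition Im(Z)=0 gives ω₀ = 1/√(LC).
Step 2 — ω₀ = 1/√(0.0025·0.00019) = 1451 rad/s.
Step 3 — f₀ = ω₀/(2π) = 230.9 Hz.
Step 4 — Series Q: Q = ω₀L/R = 1451·0.0025/323 = 0.01123.

(a) f₀ = 230.9 Hz  (b) Q = 0.01123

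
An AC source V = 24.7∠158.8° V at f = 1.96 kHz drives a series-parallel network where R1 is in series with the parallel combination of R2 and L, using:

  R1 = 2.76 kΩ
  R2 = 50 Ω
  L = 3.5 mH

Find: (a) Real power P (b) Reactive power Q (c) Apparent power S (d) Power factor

Step 1 — Angular frequency: ω = 2π·f = 2π·1960 = 1.232e+04 rad/s.
Step 2 — Component impedances:
  R1: Z = R = 2760 Ω
  R2: Z = R = 50 Ω
  L: Z = jωL = j·1.232e+04·0.0035 = 0 + j43.1 Ω
Step 3 — Parallel branch: R2 || L = 1/(1/R2 + 1/L) = 21.32 + j24.73 Ω.
Step 4 — Series with R1: Z_total = R1 + (R2 || L) = 2781 + j24.73 Ω = 2781∠0.5° Ω.
Step 5 — Source phasor: V = 24.7∠158.8° V = -23.03 + j8.932 V.
Step 6 — Current: I = V / Z = -0.00825 + j0.003285 A = 0.00888∠158.3° A.
Step 7 — Complex power: S = V·I* = 0.2193 + j0.00195 VA.
Step 8 — Real power: P = Re(S) = 0.2193 W.
Step 9 — Reactive power: Q = Im(S) = 0.00195 VAR.
Step 10 — Apparent power: |S| = 0.2193 VA.
Step 11 — Power factor: PF = P/|S| = 1 (lagging).

(a) P = 0.2193 W  (b) Q = 0.00195 VAR  (c) S = 0.2193 VA  (d) PF = 1 (lagging)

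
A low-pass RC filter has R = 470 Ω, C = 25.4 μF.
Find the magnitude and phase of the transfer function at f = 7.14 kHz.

Step 1 — Angular frequency: ω = 2π·7140 = 4.486e+04 rad/s.
Step 2 — Transfer function: H(jω) = 1/(1 + jωRC).
Step 3 — Denominator: 1 + jωRC = 1 + j·4.486e+04·470·2.54e-05 = 1 + j535.6.
Step 4 — H = 3.486e-06 - j0.001867.
Step 5 — Magnitude: |H| = 0.001867 (-54.6 dB); phase: φ = -89.9°.

|H| = 0.001867 (-54.6 dB), φ = -89.9°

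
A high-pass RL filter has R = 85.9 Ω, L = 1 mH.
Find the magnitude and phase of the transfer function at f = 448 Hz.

Step 1 — Angular frequency: ω = 2π·448 = 2815 rad/s.
Step 2 — Transfer function: H(jω) = jωL/(R + jωL).
Step 3 — Numerator jωL = j·2.815; denominator R + jωL = 85.9 + j2.815.
Step 4 — H = 0.001073 + j0.03273.
Step 5 — Magnitude: |H| = 0.03275 (-29.7 dB); phase: φ = 88.1°.

|H| = 0.03275 (-29.7 dB), φ = 88.1°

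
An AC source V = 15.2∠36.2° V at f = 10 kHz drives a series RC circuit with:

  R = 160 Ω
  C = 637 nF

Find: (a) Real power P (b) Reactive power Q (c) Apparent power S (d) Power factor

Step 1 — Angular frequency: ω = 2π·f = 2π·1e+04 = 6.283e+04 rad/s.
Step 2 — Component impedances:
  R: Z = R = 160 Ω
  C: Z = 1/(jωC) = -j/(ω·C) = 0 - j24.99 Ω
Step 3 — Series combination: Z_total = R + C = 160 - j24.99 Ω = 161.9∠-8.9° Ω.
Step 4 — Source phasor: V = 15.2∠36.2° V = 12.27 + j8.977 V.
Step 5 — Current: I = V / Z = 0.06628 + j0.06646 A = 0.09386∠45.1° A.
Step 6 — Complex power: S = V·I* = 1.41 - j0.2201 VA.
Step 7 — Real power: P = Re(S) = 1.41 W.
Step 8 — Reactive power: Q = Im(S) = -0.2201 VAR.
Step 9 — Apparent power: |S| = 1.427 VA.
Step 10 — Power factor: PF = P/|S| = 0.988 (leading).

(a) P = 1.41 W  (b) Q = -0.2201 VAR  (c) S = 1.427 VA  (d) PF = 0.988 (leading)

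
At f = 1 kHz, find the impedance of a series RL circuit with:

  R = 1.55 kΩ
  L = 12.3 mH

Step 1 — Angular frequency: ω = 2π·f = 2π·1000 = 6283 rad/s.
Step 2 — Component impedances:
  R: Z = R = 1550 Ω
  L: Z = jωL = j·6283·0.0123 = 0 + j77.28 Ω
Step 3 — Series combination: Z_total = R + L = 1550 + j77.28 Ω = 1552∠2.9° Ω.

Z = 1550 + j77.28 Ω = 1552∠2.9° Ω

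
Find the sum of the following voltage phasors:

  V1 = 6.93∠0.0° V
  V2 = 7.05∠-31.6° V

Step 1 — Convert each phasor to rectangular form:
  V1 = 6.93·(cos(0.0°) + j·sin(0.0°)) = 6.93 V
  V2 = 7.05·(cos(-31.6°) + j·sin(-31.6°)) = 6.005 - j3.694 V
Step 2 — Sum components: V_total = 12.93 - j3.694 V.
Step 3 — Convert to polar: |V_total| = 13.45 V, ∠V_total = -15.9°.

V_total = 13.45∠-15.9° V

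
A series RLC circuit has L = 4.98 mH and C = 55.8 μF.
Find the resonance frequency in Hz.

Step 1 — Resonance condition Im(Z)=0 gives ω₀ = 1/√(LC).
Step 2 — ω₀ = 1/√(0.00498·5.58e-05) = 1897 rad/s.
Step 3 — f₀ = ω₀/(2π) = 301.9 Hz.

f₀ = 301.9 Hz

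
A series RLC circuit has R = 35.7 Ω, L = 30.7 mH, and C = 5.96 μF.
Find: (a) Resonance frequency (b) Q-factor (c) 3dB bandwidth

Step 1 — Resonance condition Im(Z)=0 gives ω₀ = 1/√(LC).
Step 2 — ω₀ = 1/√(0.0307·5.96e-06) = 2338 rad/s.
Step 3 — f₀ = ω₀/(2π) = 372.1 Hz.
Step 4 — Series Q: Q = ω₀L/R = 2338·0.0307/35.7 = 2.01.
Step 5 — 3dB bandwidth: Δω = ω₀/Q = 1163 rad/s; BW = Δω/(2π) = 185.1 Hz.

(a) f₀ = 372.1 Hz  (b) Q = 2.01  (c) BW = 185.1 Hz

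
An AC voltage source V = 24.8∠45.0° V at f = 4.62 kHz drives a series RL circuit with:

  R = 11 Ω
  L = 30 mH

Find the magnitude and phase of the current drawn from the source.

Step 1 — Angular frequency: ω = 2π·f = 2π·4620 = 2.903e+04 rad/s.
Step 2 — Component impedances:
  R: Z = R = 11 Ω
  L: Z = jωL = j·2.903e+04·0.03 = 0 + j870.8 Ω
Step 3 — Series combination: Z_total = R + L = 11 + j870.8 Ω = 870.9∠89.3° Ω.
Step 4 — Source phasor: V = 24.8∠45.0° V = 17.54 + j17.54 V.
Step 5 — Ohm's law: I = V / Z_total = (17.54 + j17.54) / (11 + j870.8) = 0.02039 - j0.01988 A.
Step 6 — Convert to polar: |I| = 0.02848 A, ∠I = -44.3°.

I = 0.02848∠-44.3° A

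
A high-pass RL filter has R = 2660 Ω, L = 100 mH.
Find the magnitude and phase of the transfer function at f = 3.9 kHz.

Step 1 — Angular frequency: ω = 2π·3900 = 2.45e+04 rad/s.
Step 2 — Transfer function: H(jω) = jωL/(R + jωL).
Step 3 — Numerator jωL = j·2450; denominator R + jωL = 2660 + j2450.
Step 4 — H = 0.4591 + j0.4983.
Step 5 — Magnitude: |H| = 0.6775 (-3.4 dB); phase: φ = 47.3°.

|H| = 0.6775 (-3.4 dB), φ = 47.3°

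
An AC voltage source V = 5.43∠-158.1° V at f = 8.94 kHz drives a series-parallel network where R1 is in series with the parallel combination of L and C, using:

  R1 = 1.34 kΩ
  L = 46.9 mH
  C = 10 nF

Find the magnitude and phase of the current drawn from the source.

Step 1 — Angular frequency: ω = 2π·f = 2π·8940 = 5.617e+04 rad/s.
Step 2 — Component impedances:
  R1: Z = R = 1340 Ω
  L: Z = jωL = j·5.617e+04·0.0469 = 0 + j2634 Ω
  C: Z = 1/(jωC) = -j/(ω·C) = 0 - j1780 Ω
Step 3 — Parallel branch: L || C = 1/(1/L + 1/C) = 0 - j5491 Ω.
Step 4 — Series with R1: Z_total = R1 + (L || C) = 1340 - j5491 Ω = 5652∠-76.3° Ω.
Step 5 — Source phasor: V = 5.43∠-158.1° V = -5.038 - j2.025 V.
Step 6 — Ohm's law: I = V / Z_total = (-5.038 - j2.025) / (1340 - j5491) = 0.0001368 - j0.000951 A.
Step 7 — Convert to polar: |I| = 0.0009608 A, ∠I = -81.8°.

I = 0.0009608∠-81.8° A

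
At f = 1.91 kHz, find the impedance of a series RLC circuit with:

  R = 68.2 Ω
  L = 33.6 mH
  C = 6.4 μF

Step 1 — Angular frequency: ω = 2π·f = 2π·1910 = 1.2e+04 rad/s.
Step 2 — Component impedances:
  R: Z = R = 68.2 Ω
  L: Z = jωL = j·1.2e+04·0.0336 = 0 + j403.2 Ω
  C: Z = 1/(jωC) = -j/(ω·C) = 0 - j13.02 Ω
Step 3 — Series combination: Z_total = R + L + C = 68.2 + j390.2 Ω = 396.1∠80.1° Ω.

Z = 68.2 + j390.2 Ω = 396.1∠80.1° Ω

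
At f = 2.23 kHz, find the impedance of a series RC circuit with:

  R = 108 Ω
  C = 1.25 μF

Step 1 — Angular frequency: ω = 2π·f = 2π·2230 = 1.401e+04 rad/s.
Step 2 — Component impedances:
  R: Z = R = 108 Ω
  C: Z = 1/(jωC) = -j/(ω·C) = 0 - j57.1 Ω
Step 3 — Series combination: Z_total = R + C = 108 - j57.1 Ω = 122.2∠-27.9° Ω.

Z = 108 - j57.1 Ω = 122.2∠-27.9° Ω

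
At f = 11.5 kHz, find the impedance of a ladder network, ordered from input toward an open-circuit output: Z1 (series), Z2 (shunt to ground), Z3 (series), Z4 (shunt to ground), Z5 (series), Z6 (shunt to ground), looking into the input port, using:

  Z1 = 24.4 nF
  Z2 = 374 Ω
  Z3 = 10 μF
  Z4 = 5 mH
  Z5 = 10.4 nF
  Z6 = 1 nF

Step 1 — Angular frequency: ω = 2π·f = 2π·1.15e+04 = 7.226e+04 rad/s.
Step 2 — Component impedances:
  Z1: Z = 1/(jωC) = -j/(ω·C) = 0 - j567.2 Ω
  Z2: Z = R = 374 Ω
  Z3: Z = 1/(jωC) = -j/(ω·C) = 0 - j1.384 Ω
  Z4: Z = jωL = j·7.226e+04·0.005 = 0 + j361.3 Ω
  Z5: Z = 1/(jωC) = -j/(ω·C) = 0 - j1331 Ω
  Z6: Z = 1/(jωC) = -j/(ω·C) = 0 - j1.384e+04 Ω
Step 3 — Ladder network (open output): work backward from the far end, alternating series and parallel combinations. Z_in = 184.3 - j380.2 Ω = 422.5∠-64.1° Ω.

Z = 184.3 - j380.2 Ω = 422.5∠-64.1° Ω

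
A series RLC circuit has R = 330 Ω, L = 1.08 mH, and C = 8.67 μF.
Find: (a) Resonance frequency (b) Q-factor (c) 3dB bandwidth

Step 1 — Resonance: ω₀ = 1/√(LC) = 1/√(0.00108·8.67e-06) = 1.033e+04 rad/s.
Step 2 — f₀ = ω₀/(2π) = 1645 Hz.
Step 3 — Series Q: Q = ω₀L/R = 1.033e+04·0.00108/330 = 0.03382.
Step 4 — Bandwidth: Δω = ω₀/Q = 3.056e+05 rad/s; BW = Δω/(2π) = 4.863e+04 Hz.

(a) f₀ = 1645 Hz  (b) Q = 0.03382  (c) BW = 4.863e+04 Hz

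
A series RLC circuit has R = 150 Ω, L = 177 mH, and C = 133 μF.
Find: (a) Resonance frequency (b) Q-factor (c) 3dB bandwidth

Step 1 — Resonance condition Im(Z)=0 gives ω₀ = 1/√(LC).
Step 2 — ω₀ = 1/√(0.177·0.000133) = 206.1 rad/s.
Step 3 — f₀ = ω₀/(2π) = 32.8 Hz.
Step 4 — Series Q: Q = ω₀L/R = 206.1·0.177/150 = 0.2432.
Step 5 — 3dB bandwidth: Δω = ω₀/Q = 847.5 rad/s; BW = Δω/(2π) = 134.9 Hz.

(a) f₀ = 32.8 Hz  (b) Q = 0.2432  (c) BW = 134.9 Hz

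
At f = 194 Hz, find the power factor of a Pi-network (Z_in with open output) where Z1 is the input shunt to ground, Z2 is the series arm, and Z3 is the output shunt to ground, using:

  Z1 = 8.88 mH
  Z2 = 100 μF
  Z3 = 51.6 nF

Step 1 — Angular frequency: ω = 2π·f = 2π·194 = 1219 rad/s.
Step 2 — Component impedances:
  Z1: Z = jωL = j·1219·0.00888 = 0 + j10.82 Ω
  Z2: Z = 1/(jωC) = -j/(ω·C) = 0 - j8.204 Ω
  Z3: Z = 1/(jωC) = -j/(ω·C) = 0 - j1.59e+04 Ω
Step 3 — With open output, the series arm Z2 and the output shunt Z3 appear in series to ground: Z2 + Z3 = 0 - j1.591e+04 Ω.
Step 4 — Parallel with input shunt Z1: Z_in = Z1 || (Z2 + Z3) = 0 + j10.83 Ω = 10.83∠90.0° Ω.
Step 5 — Power factor: PF = cos(φ) = Re(Z)/|Z| = -0/10.83 = -0.
Step 6 — Type: Im(Z) = 10.83 ⇒ lagging (phase φ = 90.0°).

PF = -0 (lagging, φ = 90.0°)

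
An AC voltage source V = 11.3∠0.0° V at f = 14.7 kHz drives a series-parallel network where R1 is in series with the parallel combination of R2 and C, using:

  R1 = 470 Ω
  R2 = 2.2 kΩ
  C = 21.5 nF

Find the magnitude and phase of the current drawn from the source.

Step 1 — Angular frequency: ω = 2π·f = 2π·1.47e+04 = 9.236e+04 rad/s.
Step 2 — Component impedances:
  R1: Z = R = 470 Ω
  R2: Z = R = 2200 Ω
  C: Z = 1/(jωC) = -j/(ω·C) = 0 - j503.6 Ω
Step 3 — Parallel branch: R2 || C = 1/(1/R2 + 1/C) = 109.5 - j478.5 Ω.
Step 4 — Series with R1: Z_total = R1 + (R2 || C) = 579.5 - j478.5 Ω = 751.5∠-39.5° Ω.
Step 5 — Source phasor: V = 11.3∠0.0° V = 11.3 V.
Step 6 — Ohm's law: I = V / Z_total = (11.3) / (579.5 - j478.5) = 0.01159 + j0.009573 A.
Step 7 — Convert to polar: |I| = 0.01504 A, ∠I = 39.5°.

I = 0.01504∠39.5° A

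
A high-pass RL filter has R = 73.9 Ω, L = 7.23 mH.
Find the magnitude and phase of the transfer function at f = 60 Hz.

Step 1 — Angular frequency: ω = 2π·60 = 377 rad/s.
Step 2 — Transfer function: H(jω) = jωL/(R + jωL).
Step 3 — Numerator jωL = j·2.726; denominator R + jωL = 73.9 + j2.726.
Step 4 — H = 0.001358 + j0.03683.
Step 5 — Magnitude: |H| = 0.03686 (-28.7 dB); phase: φ = 87.9°.

|H| = 0.03686 (-28.7 dB), φ = 87.9°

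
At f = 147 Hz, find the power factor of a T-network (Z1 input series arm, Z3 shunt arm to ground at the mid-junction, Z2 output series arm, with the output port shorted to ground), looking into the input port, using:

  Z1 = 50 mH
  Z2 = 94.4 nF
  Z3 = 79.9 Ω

Step 1 — Angular frequency: ω = 2π·f = 2π·147 = 923.6 rad/s.
Step 2 — Component impedances:
  Z1: Z = jωL = j·923.6·0.05 = 0 + j46.18 Ω
  Z2: Z = 1/(jωC) = -j/(ω·C) = 0 - j1.147e+04 Ω
  Z3: Z = R = 79.9 Ω
Step 3 — With the output port shorted to ground, the output series arm Z2 runs from the junction to ground; the shunt arm Z3 also runs from the junction to ground. They appear in parallel: Z3 || Z2 = 79.9 - j0.5566 Ω.
Step 4 — Series with input arm Z1: Z_in = Z1 + (Z3 || Z2) = 79.9 + j45.62 Ω = 92.01∠29.7° Ω.
Step 5 — Power factor: PF = cos(φ) = Re(Z)/|Z| = 79.9/92.01 = 0.8684.
Step 6 — Type: Im(Z) = 45.62 ⇒ lagging (phase φ = 29.7°).

PF = 0.8684 (lagging, φ = 29.7°)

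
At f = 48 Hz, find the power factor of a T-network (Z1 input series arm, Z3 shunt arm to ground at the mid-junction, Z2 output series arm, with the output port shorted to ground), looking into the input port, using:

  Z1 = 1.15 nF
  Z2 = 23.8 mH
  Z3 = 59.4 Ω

Step 1 — Angular frequency: ω = 2π·f = 2π·48 = 301.6 rad/s.
Step 2 — Component impedances:
  Z1: Z = 1/(jωC) = -j/(ω·C) = 0 - j2.883e+06 Ω
  Z2: Z = jωL = j·301.6·0.0238 = 0 + j7.178 Ω
  Z3: Z = R = 59.4 Ω
Step 3 — With the output port shorted to ground, the output series arm Z2 runs from the junction to ground; the shunt arm Z3 also runs from the junction to ground. They appear in parallel: Z3 || Z2 = 0.8549 + j7.075 Ω.
Step 4 — Series with input arm Z1: Z_in = Z1 + (Z3 || Z2) = 0.8549 - j2.883e+06 Ω = 2.883e+06∠-90.0° Ω.
Step 5 — Power factor: PF = cos(φ) = Re(Z)/|Z| = 0.8549/2.883e+06 = 2.965e-07.
Step 6 — Type: Im(Z) = -2.883e+06 ⇒ leading (phase φ = -90.0°).

PF = 2.965e-07 (leading, φ = -90.0°)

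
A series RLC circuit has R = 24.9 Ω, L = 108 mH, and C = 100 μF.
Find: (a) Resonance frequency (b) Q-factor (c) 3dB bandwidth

Step 1 — Resonance: ω₀ = 1/√(LC) = 1/√(0.108·0.0001) = 304.3 rad/s.
Step 2 — f₀ = ω₀/(2π) = 48.43 Hz.
Step 3 — Series Q: Q = ω₀L/R = 304.3·0.108/24.9 = 1.32.
Step 4 — Bandwidth: Δω = ω₀/Q = 230.6 rad/s; BW = Δω/(2π) = 36.69 Hz.

(a) f₀ = 48.43 Hz  (b) Q = 1.32  (c) BW = 36.69 Hz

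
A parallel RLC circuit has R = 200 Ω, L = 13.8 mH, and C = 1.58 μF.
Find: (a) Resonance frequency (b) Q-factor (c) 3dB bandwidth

Step 1 — Resonance: ω₀ = 1/√(LC) = 1/√(0.0138·1.58e-06) = 6772 rad/s.
Step 2 — f₀ = ω₀/(2π) = 1078 Hz.
Step 3 — Parallel Q: Q = R/(ω₀L) = 200/(6772·0.0138) = 2.14.
Step 4 — Bandwidth: Δω = ω₀/Q = 3165 rad/s; BW = Δω/(2π) = 503.7 Hz.

(a) f₀ = 1078 Hz  (b) Q = 2.14  (c) BW = 503.7 Hz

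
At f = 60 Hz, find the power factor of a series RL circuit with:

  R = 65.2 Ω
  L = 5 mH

Step 1 — Angular frequency: ω = 2π·f = 2π·60 = 377 rad/s.
Step 2 — Component impedances:
  R: Z = R = 65.2 Ω
  L: Z = jωL = j·377·0.005 = 0 + j1.885 Ω
Step 3 — Series combination: Z_total = R + L = 65.2 + j1.885 Ω = 65.23∠1.7° Ω.
Step 4 — Power factor: PF = cos(φ) = Re(Z)/|Z| = 65.2/65.227 = 0.9996.
Step 5 — Type: Im(Z) = 1.885 ⇒ lagging (phase φ = 1.7°).

PF = 0.9996 (lagging, φ = 1.7°)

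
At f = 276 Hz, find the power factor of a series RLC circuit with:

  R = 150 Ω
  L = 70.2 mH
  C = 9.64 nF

Step 1 — Angular frequency: ω = 2π·f = 2π·276 = 1734 rad/s.
Step 2 — Component impedances:
  R: Z = R = 150 Ω
  L: Z = jωL = j·1734·0.0702 = 0 + j121.7 Ω
  C: Z = 1/(jωC) = -j/(ω·C) = 0 - j5.982e+04 Ω
Step 3 — Series combination: Z_total = R + L + C = 150 - j5.97e+04 Ω = 5.97e+04∠-89.9° Ω.
Step 4 — Power factor: PF = cos(φ) = Re(Z)/|Z| = 150/5.97e+04 = 0.002513.
Step 5 — Type: Im(Z) = -5.97e+04 ⇒ leading (phase φ = -89.9°).

PF = 0.002513 (leading, φ = -89.9°)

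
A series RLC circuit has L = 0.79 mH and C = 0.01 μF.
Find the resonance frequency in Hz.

Step 1 — Resonance condition Im(Z)=0 gives ω₀ = 1/√(LC).
Step 2 — ω₀ = 1/√(0.00079·1e-08) = 3.558e+05 rad/s.
Step 3 — f₀ = ω₀/(2π) = 5.662e+04 Hz.

f₀ = 5.662e+04 Hz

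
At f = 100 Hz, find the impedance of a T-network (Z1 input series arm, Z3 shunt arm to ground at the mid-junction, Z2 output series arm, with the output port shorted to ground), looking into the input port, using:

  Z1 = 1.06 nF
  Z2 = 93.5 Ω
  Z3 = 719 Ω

Step 1 — Angular frequency: ω = 2π·f = 2π·100 = 628.3 rad/s.
Step 2 — Component impedances:
  Z1: Z = 1/(jωC) = -j/(ω·C) = 0 - j1.501e+06 Ω
  Z2: Z = R = 93.5 Ω
  Z3: Z = R = 719 Ω
Step 3 — With the output port shorted to ground, the output series arm Z2 runs from the junction to ground; the shunt arm Z3 also runs from the junction to ground. They appear in parallel: Z3 || Z2 = 82.74 Ω.
Step 4 — Series with input arm Z1: Z_in = Z1 + (Z3 || Z2) = 82.74 - j1.501e+06 Ω = 1.501e+06∠-90.0° Ω.

Z = 82.74 - j1.501e+06 Ω = 1.501e+06∠-90.0° Ω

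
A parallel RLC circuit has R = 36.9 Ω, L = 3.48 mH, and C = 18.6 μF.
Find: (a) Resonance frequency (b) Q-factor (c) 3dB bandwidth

Step 1 — Resonance: ω₀ = 1/√(LC) = 1/√(0.00348·1.86e-05) = 3931 rad/s.
Step 2 — f₀ = ω₀/(2π) = 625.6 Hz.
Step 3 — Parallel Q: Q = R/(ω₀L) = 36.9/(3931·0.00348) = 2.698.
Step 4 — Bandwidth: Δω = ω₀/Q = 1457 rad/s; BW = Δω/(2π) = 231.9 Hz.

(a) f₀ = 625.6 Hz  (b) Q = 2.698  (c) BW = 231.9 Hz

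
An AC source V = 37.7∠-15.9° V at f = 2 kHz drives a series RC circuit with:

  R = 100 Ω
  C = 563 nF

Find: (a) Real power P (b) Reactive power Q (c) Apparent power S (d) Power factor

Step 1 — Angular frequency: ω = 2π·f = 2π·2000 = 1.257e+04 rad/s.
Step 2 — Component impedances:
  R: Z = R = 100 Ω
  C: Z = 1/(jωC) = -j/(ω·C) = 0 - j141.3 Ω
Step 3 — Series combination: Z_total = R + C = 100 - j141.3 Ω = 173.1∠-54.7° Ω.
Step 4 — Source phasor: V = 37.7∠-15.9° V = 36.26 - j10.33 V.
Step 5 — Current: I = V / Z = 0.1696 + j0.1365 A = 0.2177∠38.8° A.
Step 6 — Complex power: S = V·I* = 4.741 - j6.701 VA.
Step 7 — Real power: P = Re(S) = 4.741 W.
Step 8 — Reactive power: Q = Im(S) = -6.701 VAR.
Step 9 — Apparent power: |S| = 8.209 VA.
Step 10 — Power factor: PF = P/|S| = 0.5776 (leading).

(a) P = 4.741 W  (b) Q = -6.701 VAR  (c) S = 8.209 VA  (d) PF = 0.5776 (leading)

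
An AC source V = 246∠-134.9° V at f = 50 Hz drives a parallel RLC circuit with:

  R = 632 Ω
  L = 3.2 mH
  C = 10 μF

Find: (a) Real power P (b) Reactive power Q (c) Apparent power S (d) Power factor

Step 1 — Angular frequency: ω = 2π·f = 2π·50 = 314.2 rad/s.
Step 2 — Component impedances:
  R: Z = R = 632 Ω
  L: Z = jωL = j·314.2·0.0032 = 0 + j1.005 Ω
  C: Z = 1/(jωC) = -j/(ω·C) = 0 - j318.3 Ω
Step 3 — Parallel combination: 1/Z_total = 1/R + 1/L + 1/C; Z_total = 0.001609 + j1.008 Ω = 1.008∠89.9° Ω.
Step 4 — Source phasor: V = 246∠-134.9° V = -173.6 - j174.3 V.
Step 5 — Current: I = V / Z = -173.1 + j171.9 A = 243.9∠135.2° A.
Step 6 — Complex power: S = V·I* = 95.75 + j6.001e+04 VA.
Step 7 — Real power: P = Re(S) = 95.75 W.
Step 8 — Reactive power: Q = Im(S) = 6.001e+04 VAR.
Step 9 — Apparent power: |S| = 6.001e+04 VA.
Step 10 — Power factor: PF = P/|S| = 0.001596 (lagging).

(a) P = 95.75 W  (b) Q = 6.001e+04 VAR  (c) S = 6.001e+04 VA  (d) PF = 0.001596 (lagging)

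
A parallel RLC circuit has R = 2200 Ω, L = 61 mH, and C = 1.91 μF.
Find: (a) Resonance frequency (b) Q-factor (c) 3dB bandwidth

Step 1 — Resonance: ω₀ = 1/√(LC) = 1/√(0.061·1.91e-06) = 2930 rad/s.
Step 2 — f₀ = ω₀/(2π) = 466.3 Hz.
Step 3 — Parallel Q: Q = R/(ω₀L) = 2200/(2930·0.061) = 12.31.
Step 4 — Bandwidth: Δω = ω₀/Q = 238 rad/s; BW = Δω/(2π) = 37.88 Hz.

(a) f₀ = 466.3 Hz  (b) Q = 12.31  (c) BW = 37.88 Hz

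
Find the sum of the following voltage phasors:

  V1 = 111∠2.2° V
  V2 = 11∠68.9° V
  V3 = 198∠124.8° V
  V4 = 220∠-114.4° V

Step 1 — Convert each phasor to rectangular form:
  V1 = 111·(cos(2.2°) + j·sin(2.2°)) = 110.9 + j4.261 V
  V2 = 11·(cos(68.9°) + j·sin(68.9°)) = 3.96 + j10.26 V
  V3 = 198·(cos(124.8°) + j·sin(124.8°)) = -113 + j162.6 V
  V4 = 220·(cos(-114.4°) + j·sin(-114.4°)) = -90.88 - j200.4 V
Step 2 — Sum components: V_total = -89.01 - j23.24 V.
Step 3 — Convert to polar: |V_total| = 91.99 V, ∠V_total = -165.4°.

V_total = 91.99∠-165.4° V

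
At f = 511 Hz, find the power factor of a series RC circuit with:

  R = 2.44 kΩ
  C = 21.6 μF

Step 1 — Angular frequency: ω = 2π·f = 2π·511 = 3211 rad/s.
Step 2 — Component impedances:
  R: Z = R = 2440 Ω
  C: Z = 1/(jωC) = -j/(ω·C) = 0 - j14.42 Ω
Step 3 — Series combination: Z_total = R + C = 2440 - j14.42 Ω = 2440∠-0.3° Ω.
Step 4 — Power factor: PF = cos(φ) = Re(Z)/|Z| = 2440/2440 = 1.
Step 5 — Type: Im(Z) = -14.42 ⇒ leading (phase φ = -0.3°).

PF = 1 (leading, φ = -0.3°)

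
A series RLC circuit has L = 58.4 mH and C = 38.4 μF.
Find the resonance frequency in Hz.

Step 1 — Resonance condition Im(Z)=0 gives ω₀ = 1/√(LC).
Step 2 — ω₀ = 1/√(0.0584·3.84e-05) = 667.8 rad/s.
Step 3 — f₀ = ω₀/(2π) = 106.3 Hz.

f₀ = 106.3 Hz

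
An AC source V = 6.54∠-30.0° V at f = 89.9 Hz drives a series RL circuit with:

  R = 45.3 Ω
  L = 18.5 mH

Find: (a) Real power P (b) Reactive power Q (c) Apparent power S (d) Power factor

Step 1 — Angular frequency: ω = 2π·f = 2π·89.9 = 564.9 rad/s.
Step 2 — Component impedances:
  R: Z = R = 45.3 Ω
  L: Z = jωL = j·564.9·0.0185 = 0 + j10.45 Ω
Step 3 — Series combination: Z_total = R + L = 45.3 + j10.45 Ω = 46.49∠13.0° Ω.
Step 4 — Source phasor: V = 6.54∠-30.0° V = 5.664 - j3.27 V.
Step 5 — Current: I = V / Z = 0.1029 - j0.09592 A = 0.1407∠-43.0° A.
Step 6 — Complex power: S = V·I* = 0.8965 + j0.2068 VA.
Step 7 — Real power: P = Re(S) = 0.8965 W.
Step 8 — Reactive power: Q = Im(S) = 0.2068 VAR.
Step 9 — Apparent power: |S| = 0.92 VA.
Step 10 — Power factor: PF = P/|S| = 0.9744 (lagging).

(a) P = 0.8965 W  (b) Q = 0.2068 VAR  (c) S = 0.92 VA  (d) PF = 0.9744 (lagging)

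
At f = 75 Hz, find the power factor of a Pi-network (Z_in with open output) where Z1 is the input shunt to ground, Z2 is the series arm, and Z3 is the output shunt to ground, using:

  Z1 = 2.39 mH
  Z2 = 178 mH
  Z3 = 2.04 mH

Step 1 — Angular frequency: ω = 2π·f = 2π·75 = 471.2 rad/s.
Step 2 — Component impedances:
  Z1: Z = jωL = j·471.2·0.00239 = 0 + j1.126 Ω
  Z2: Z = jωL = j·471.2·0.178 = 0 + j83.88 Ω
  Z3: Z = jωL = j·471.2·0.00204 = 0 + j0.9613 Ω
Step 3 — With open output, the series arm Z2 and the output shunt Z3 appear in series to ground: Z2 + Z3 = 0 + j84.84 Ω.
Step 4 — Parallel with input shunt Z1: Z_in = Z1 || (Z2 + Z3) = 0 + j1.112 Ω = 1.112∠90.0° Ω.
Step 5 — Power factor: PF = cos(φ) = Re(Z)/|Z| = -0/1.112 = -0.
Step 6 — Type: Im(Z) = 1.112 ⇒ lagging (phase φ = 90.0°).

PF = -0 (lagging, φ = 90.0°)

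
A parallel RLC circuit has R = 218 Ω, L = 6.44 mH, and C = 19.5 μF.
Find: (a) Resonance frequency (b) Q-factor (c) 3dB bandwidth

Step 1 — Resonance: ω₀ = 1/√(LC) = 1/√(0.00644·1.95e-05) = 2822 rad/s.
Step 2 — f₀ = ω₀/(2π) = 449.1 Hz.
Step 3 — Parallel Q: Q = R/(ω₀L) = 218/(2822·0.00644) = 12.
Step 4 — Bandwidth: Δω = ω₀/Q = 235.2 rad/s; BW = Δω/(2π) = 37.44 Hz.

(a) f₀ = 449.1 Hz  (b) Q = 12  (c) BW = 37.44 Hz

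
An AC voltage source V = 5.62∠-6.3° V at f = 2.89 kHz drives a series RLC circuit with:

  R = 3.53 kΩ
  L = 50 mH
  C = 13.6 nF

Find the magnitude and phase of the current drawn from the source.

Step 1 — Angular frequency: ω = 2π·f = 2π·2890 = 1.816e+04 rad/s.
Step 2 — Component impedances:
  R: Z = R = 3530 Ω
  L: Z = jωL = j·1.816e+04·0.05 = 0 + j907.9 Ω
  C: Z = 1/(jωC) = -j/(ω·C) = 0 - j4049 Ω
Step 3 — Series combination: Z_total = R + L + C = 3530 - j3141 Ω = 4725∠-41.7° Ω.
Step 4 — Source phasor: V = 5.62∠-6.3° V = 5.586 - j0.6167 V.
Step 5 — Ohm's law: I = V / Z_total = (5.586 - j0.6167) / (3530 - j3141) = 0.0009698 + j0.0006884 A.
Step 6 — Convert to polar: |I| = 0.001189 A, ∠I = 35.4°.

I = 0.001189∠35.4° A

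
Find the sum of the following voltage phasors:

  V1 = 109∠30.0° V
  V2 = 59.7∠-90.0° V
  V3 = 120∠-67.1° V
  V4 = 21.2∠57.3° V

Step 1 — Convert each phasor to rectangular form:
  V1 = 109·(cos(30.0°) + j·sin(30.0°)) = 94.4 + j54.5 V
  V2 = 59.7·(cos(-90.0°) + j·sin(-90.0°)) = 0 - j59.7 V
  V3 = 120·(cos(-67.1°) + j·sin(-67.1°)) = 46.69 - j110.5 V
  V4 = 21.2·(cos(57.3°) + j·sin(57.3°)) = 11.45 + j17.84 V
Step 2 — Sum components: V_total = 152.5 - j97.9 V.
Step 3 — Convert to polar: |V_total| = 181.3 V, ∠V_total = -32.7°.

V_total = 181.3∠-32.7° V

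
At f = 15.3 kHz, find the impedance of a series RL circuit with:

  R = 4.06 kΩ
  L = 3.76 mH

Step 1 — Angular frequency: ω = 2π·f = 2π·1.53e+04 = 9.613e+04 rad/s.
Step 2 — Component impedances:
  R: Z = R = 4060 Ω
  L: Z = jωL = j·9.613e+04·0.00376 = 0 + j361.5 Ω
Step 3 — Series combination: Z_total = R + L = 4060 + j361.5 Ω = 4076∠5.1° Ω.

Z = 4060 + j361.5 Ω = 4076∠5.1° Ω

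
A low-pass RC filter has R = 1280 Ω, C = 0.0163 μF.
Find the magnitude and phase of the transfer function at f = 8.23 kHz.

Step 1 — Angular frequency: ω = 2π·8230 = 5.171e+04 rad/s.
Step 2 — Transfer function: H(jω) = 1/(1 + jωRC).
Step 3 — Denominator: 1 + jωRC = 1 + j·5.171e+04·1280·1.63e-08 = 1 + j1.079.
Step 4 — H = 0.4621 - j0.4986.
Step 5 — Magnitude: |H| = 0.6798 (-3.4 dB); phase: φ = -47.2°.

|H| = 0.6798 (-3.4 dB), φ = -47.2°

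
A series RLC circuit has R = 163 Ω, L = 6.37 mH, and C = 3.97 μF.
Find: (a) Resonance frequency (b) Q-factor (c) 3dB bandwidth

Step 1 — Resonance condition Im(Z)=0 gives ω₀ = 1/√(LC).
Step 2 — ω₀ = 1/√(0.00637·3.97e-06) = 6288 rad/s.
Step 3 — f₀ = ω₀/(2π) = 1001 Hz.
Step 4 — Series Q: Q = ω₀L/R = 6288·0.00637/163 = 0.2457.
Step 5 — 3dB bandwidth: Δω = ω₀/Q = 2.559e+04 rad/s; BW = Δω/(2π) = 4073 Hz.

(a) f₀ = 1001 Hz  (b) Q = 0.2457  (c) BW = 4073 Hz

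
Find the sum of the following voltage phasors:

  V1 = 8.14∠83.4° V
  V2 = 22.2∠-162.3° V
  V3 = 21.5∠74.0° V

Step 1 — Convert each phasor to rectangular form:
  V1 = 8.14·(cos(83.4°) + j·sin(83.4°)) = 0.9356 + j8.086 V
  V2 = 22.2·(cos(-162.3°) + j·sin(-162.3°)) = -21.15 - j6.75 V
  V3 = 21.5·(cos(74.0°) + j·sin(74.0°)) = 5.926 + j20.67 V
Step 2 — Sum components: V_total = -14.29 + j22 V.
Step 3 — Convert to polar: |V_total| = 26.24 V, ∠V_total = 123.0°.

V_total = 26.24∠123.0° V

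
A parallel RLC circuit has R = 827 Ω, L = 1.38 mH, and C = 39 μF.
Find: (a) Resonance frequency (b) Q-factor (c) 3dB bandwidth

Step 1 — Resonance: ω₀ = 1/√(LC) = 1/√(0.00138·3.9e-05) = 4311 rad/s.
Step 2 — f₀ = ω₀/(2π) = 686 Hz.
Step 3 — Parallel Q: Q = R/(ω₀L) = 827/(4311·0.00138) = 139.
Step 4 — Bandwidth: Δω = ω₀/Q = 31 rad/s; BW = Δω/(2π) = 4.935 Hz.

(a) f₀ = 686 Hz  (b) Q = 139  (c) BW = 4.935 Hz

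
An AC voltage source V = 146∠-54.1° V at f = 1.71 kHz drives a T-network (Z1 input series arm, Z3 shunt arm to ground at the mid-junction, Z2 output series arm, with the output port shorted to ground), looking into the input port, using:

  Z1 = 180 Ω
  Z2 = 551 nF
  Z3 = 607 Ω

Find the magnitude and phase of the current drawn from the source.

Step 1 — Angular frequency: ω = 2π·f = 2π·1710 = 1.074e+04 rad/s.
Step 2 — Component impedances:
  Z1: Z = R = 180 Ω
  Z2: Z = 1/(jωC) = -j/(ω·C) = 0 - j168.9 Ω
  Z3: Z = R = 607 Ω
Step 3 — With the output port shorted to ground, the output series arm Z2 runs from the junction to ground; the shunt arm Z3 also runs from the junction to ground. They appear in parallel: Z3 || Z2 = 43.63 - j156.8 Ω.
Step 4 — Series with input arm Z1: Z_in = Z1 + (Z3 || Z2) = 223.6 - j156.8 Ω = 273.1∠-35.0° Ω.
Step 5 — Source phasor: V = 146∠-54.1° V = 85.61 - j118.3 V.
Step 6 — Ohm's law: I = V / Z_total = (85.61 - j118.3) / (223.6 - j156.8) = 0.5053 - j0.1746 A.
Step 7 — Convert to polar: |I| = 0.5346 A, ∠I = -19.1°.

I = 0.5346∠-19.1° A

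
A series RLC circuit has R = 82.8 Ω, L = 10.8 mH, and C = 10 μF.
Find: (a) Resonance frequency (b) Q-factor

Step 1 — Resonance condition Im(Z)=0 gives ω₀ = 1/√(LC).
Step 2 — ω₀ = 1/√(0.0108·1e-05) = 3043 rad/s.
Step 3 — f₀ = ω₀/(2π) = 484.3 Hz.
Step 4 — Series Q: Q = ω₀L/R = 3043·0.0108/82.8 = 0.3969.

(a) f₀ = 484.3 Hz  (b) Q = 0.3969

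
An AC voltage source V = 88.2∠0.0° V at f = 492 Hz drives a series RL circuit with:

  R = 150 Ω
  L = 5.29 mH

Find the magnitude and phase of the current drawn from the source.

Step 1 — Angular frequency: ω = 2π·f = 2π·492 = 3091 rad/s.
Step 2 — Component impedances:
  R: Z = R = 150 Ω
  L: Z = jωL = j·3091·0.00529 = 0 + j16.35 Ω
Step 3 — Series combination: Z_total = R + L = 150 + j16.35 Ω = 150.9∠6.2° Ω.
Step 4 — Source phasor: V = 88.2∠0.0° V = 88.2 V.
Step 5 — Ohm's law: I = V / Z_total = (88.2) / (150 + j16.35) = 0.5811 - j0.06335 A.
Step 6 — Convert to polar: |I| = 0.5845 A, ∠I = -6.2°.

I = 0.5845∠-6.2° A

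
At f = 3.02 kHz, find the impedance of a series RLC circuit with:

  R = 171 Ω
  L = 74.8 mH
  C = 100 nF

Step 1 — Angular frequency: ω = 2π·f = 2π·3020 = 1.898e+04 rad/s.
Step 2 — Component impedances:
  R: Z = R = 171 Ω
  L: Z = jωL = j·1.898e+04·0.0748 = 0 + j1419 Ω
  C: Z = 1/(jωC) = -j/(ω·C) = 0 - j527 Ω
Step 3 — Series combination: Z_total = R + L + C = 171 + j892.3 Ω = 908.6∠79.2° Ω.

Z = 171 + j892.3 Ω = 908.6∠79.2° Ω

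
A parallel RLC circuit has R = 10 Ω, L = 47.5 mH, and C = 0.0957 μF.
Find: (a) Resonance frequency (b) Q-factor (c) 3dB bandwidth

Step 1 — Resonance: ω₀ = 1/√(LC) = 1/√(0.0475·9.57e-08) = 1.483e+04 rad/s.
Step 2 — f₀ = ω₀/(2π) = 2361 Hz.
Step 3 — Parallel Q: Q = R/(ω₀L) = 10/(1.483e+04·0.0475) = 0.01419.
Step 4 — Bandwidth: Δω = ω₀/Q = 1.045e+06 rad/s; BW = Δω/(2π) = 1.663e+05 Hz.

(a) f₀ = 2361 Hz  (b) Q = 0.01419  (c) BW = 1.663e+05 Hz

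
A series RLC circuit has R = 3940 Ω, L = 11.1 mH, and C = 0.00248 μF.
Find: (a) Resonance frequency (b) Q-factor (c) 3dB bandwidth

Step 1 — Resonance condition Im(Z)=0 gives ω₀ = 1/√(LC).
Step 2 — ω₀ = 1/√(0.0111·2.48e-09) = 1.906e+05 rad/s.
Step 3 — f₀ = ω₀/(2π) = 3.033e+04 Hz.
Step 4 — Series Q: Q = ω₀L/R = 1.906e+05·0.0111/3940 = 0.537.
Step 5 — 3dB bandwidth: Δω = ω₀/Q = 3.55e+05 rad/s; BW = Δω/(2π) = 5.649e+04 Hz.

(a) f₀ = 3.033e+04 Hz  (b) Q = 0.537  (c) BW = 5.649e+04 Hz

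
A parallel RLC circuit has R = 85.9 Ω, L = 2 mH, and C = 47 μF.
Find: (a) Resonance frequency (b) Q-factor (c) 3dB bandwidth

Step 1 — Resonance: ω₀ = 1/√(LC) = 1/√(0.002·4.7e-05) = 3262 rad/s.
Step 2 — f₀ = ω₀/(2π) = 519.1 Hz.
Step 3 — Parallel Q: Q = R/(ω₀L) = 85.9/(3262·0.002) = 13.17.
Step 4 — Bandwidth: Δω = ω₀/Q = 247.7 rad/s; BW = Δω/(2π) = 39.42 Hz.

(a) f₀ = 519.1 Hz  (b) Q = 13.17  (c) BW = 39.42 Hz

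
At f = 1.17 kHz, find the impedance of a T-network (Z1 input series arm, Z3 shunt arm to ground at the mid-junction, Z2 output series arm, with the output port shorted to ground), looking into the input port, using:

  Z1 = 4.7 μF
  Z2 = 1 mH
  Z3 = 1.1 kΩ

Step 1 — Angular frequency: ω = 2π·f = 2π·1170 = 7351 rad/s.
Step 2 — Component impedances:
  Z1: Z = 1/(jωC) = -j/(ω·C) = 0 - j28.94 Ω
  Z2: Z = jωL = j·7351·0.001 = 0 + j7.351 Ω
  Z3: Z = R = 1100 Ω
Step 3 — With the output port shorted to ground, the output series arm Z2 runs from the junction to ground; the shunt arm Z3 also runs from the junction to ground. They appear in parallel: Z3 || Z2 = 0.04913 + j7.351 Ω.
Step 4 — Series with input arm Z1: Z_in = Z1 + (Z3 || Z2) = 0.04913 - j21.59 Ω = 21.59∠-89.9° Ω.

Z = 0.04913 - j21.59 Ω = 21.59∠-89.9° Ω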